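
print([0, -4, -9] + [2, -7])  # [0, -4, -9, 2, -7]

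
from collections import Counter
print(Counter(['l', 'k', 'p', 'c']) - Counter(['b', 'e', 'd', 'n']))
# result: Counter({'l': 1, 'k': 1, 'p': 1, 'c': 1})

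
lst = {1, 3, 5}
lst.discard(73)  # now {1, 3, 5}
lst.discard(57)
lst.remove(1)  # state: {3, 5}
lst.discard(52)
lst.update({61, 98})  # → {3, 5, 61, 98}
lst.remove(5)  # {3, 61, 98}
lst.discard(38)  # {3, 61, 98}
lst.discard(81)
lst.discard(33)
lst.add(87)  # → {3, 61, 87, 98}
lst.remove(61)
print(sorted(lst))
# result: [3, 87, 98]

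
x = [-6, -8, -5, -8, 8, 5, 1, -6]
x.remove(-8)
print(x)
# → [-6, -5, -8, 8, 5, 1, -6]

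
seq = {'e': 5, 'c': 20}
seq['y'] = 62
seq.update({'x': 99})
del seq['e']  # {'c': 20, 'y': 62, 'x': 99}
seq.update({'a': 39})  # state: {'c': 20, 'y': 62, 'x': 99, 'a': 39}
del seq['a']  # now {'c': 20, 'y': 62, 'x': 99}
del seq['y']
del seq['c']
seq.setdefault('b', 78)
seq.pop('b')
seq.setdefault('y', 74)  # 74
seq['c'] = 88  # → {'x': 99, 'y': 74, 'c': 88}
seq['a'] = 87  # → {'x': 99, 'y': 74, 'c': 88, 'a': 87}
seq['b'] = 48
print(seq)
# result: {'x': 99, 'y': 74, 'c': 88, 'a': 87, 'b': 48}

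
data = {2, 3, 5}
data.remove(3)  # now {2, 5}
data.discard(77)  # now {2, 5}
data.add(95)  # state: {2, 5, 95}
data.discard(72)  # {2, 5, 95}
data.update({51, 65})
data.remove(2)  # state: {5, 51, 65, 95}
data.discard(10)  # {5, 51, 65, 95}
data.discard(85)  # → {5, 51, 65, 95}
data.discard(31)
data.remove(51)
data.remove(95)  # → {5, 65}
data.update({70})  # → {5, 65, 70}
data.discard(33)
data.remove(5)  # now {65, 70}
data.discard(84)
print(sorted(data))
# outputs [65, 70]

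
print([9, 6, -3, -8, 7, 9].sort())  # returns None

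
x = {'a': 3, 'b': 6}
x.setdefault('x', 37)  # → 37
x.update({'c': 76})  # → {'a': 3, 'b': 6, 'x': 37, 'c': 76}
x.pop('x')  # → 37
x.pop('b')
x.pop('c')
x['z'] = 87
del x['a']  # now {'z': 87}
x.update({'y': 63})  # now {'z': 87, 'y': 63}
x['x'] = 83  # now {'z': 87, 'y': 63, 'x': 83}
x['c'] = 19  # {'z': 87, 'y': 63, 'x': 83, 'c': 19}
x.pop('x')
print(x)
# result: {'z': 87, 'y': 63, 'c': 19}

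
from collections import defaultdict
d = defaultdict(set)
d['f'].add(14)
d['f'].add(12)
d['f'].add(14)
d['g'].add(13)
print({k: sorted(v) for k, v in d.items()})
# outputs {'f': [12, 14], 'g': [13]}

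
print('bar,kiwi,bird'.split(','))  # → ['bar', 'kiwi', 'bird']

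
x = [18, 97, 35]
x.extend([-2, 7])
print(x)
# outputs [18, 97, 35, -2, 7]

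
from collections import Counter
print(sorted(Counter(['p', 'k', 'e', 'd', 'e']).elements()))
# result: ['d', 'e', 'e', 'k', 'p']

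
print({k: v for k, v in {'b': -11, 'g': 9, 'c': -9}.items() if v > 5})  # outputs {'g': 9}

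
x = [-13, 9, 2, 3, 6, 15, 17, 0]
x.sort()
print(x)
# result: [-13, 0, 2, 3, 6, 9, 15, 17]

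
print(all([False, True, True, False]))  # False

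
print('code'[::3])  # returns ce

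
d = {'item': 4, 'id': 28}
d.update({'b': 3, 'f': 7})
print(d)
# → {'item': 4, 'id': 28, 'b': 3, 'f': 7}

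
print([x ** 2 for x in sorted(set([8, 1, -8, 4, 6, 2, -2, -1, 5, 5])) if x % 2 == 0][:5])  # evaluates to [64, 4, 4, 16, 36]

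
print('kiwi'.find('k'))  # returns 0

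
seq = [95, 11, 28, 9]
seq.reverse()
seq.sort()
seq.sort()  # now [9, 11, 28, 95]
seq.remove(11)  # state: [9, 28, 95]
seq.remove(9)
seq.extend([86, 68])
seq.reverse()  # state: [68, 86, 95, 28]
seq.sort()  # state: [28, 68, 86, 95]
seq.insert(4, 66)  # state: [28, 68, 86, 95, 66]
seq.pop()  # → 66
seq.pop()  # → 95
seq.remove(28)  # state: [68, 86]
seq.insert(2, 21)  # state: [68, 86, 21]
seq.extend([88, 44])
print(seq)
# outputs [68, 86, 21, 88, 44]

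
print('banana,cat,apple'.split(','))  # ['banana', 'cat', 'apple']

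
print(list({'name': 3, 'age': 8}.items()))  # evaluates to [('name', 3), ('age', 8)]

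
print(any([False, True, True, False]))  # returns True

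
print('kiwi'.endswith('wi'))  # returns True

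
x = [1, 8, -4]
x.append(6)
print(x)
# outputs [1, 8, -4, 6]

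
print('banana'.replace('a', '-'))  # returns b-n-n-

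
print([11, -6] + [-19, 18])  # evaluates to [11, -6, -19, 18]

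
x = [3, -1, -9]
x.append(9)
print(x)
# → [3, -1, -9, 9]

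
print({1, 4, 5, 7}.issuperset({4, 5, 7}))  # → True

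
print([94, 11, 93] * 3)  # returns [94, 11, 93, 94, 11, 93, 94, 11, 93]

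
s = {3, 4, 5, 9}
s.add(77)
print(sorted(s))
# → [3, 4, 5, 9, 77]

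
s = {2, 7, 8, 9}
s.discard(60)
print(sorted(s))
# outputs [2, 7, 8, 9]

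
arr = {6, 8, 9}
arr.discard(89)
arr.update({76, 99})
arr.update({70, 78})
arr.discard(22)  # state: {6, 8, 9, 70, 76, 78, 99}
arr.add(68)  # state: {6, 8, 9, 68, 70, 76, 78, 99}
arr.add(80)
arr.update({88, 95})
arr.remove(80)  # {6, 8, 9, 68, 70, 76, 78, 88, 95, 99}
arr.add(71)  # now {6, 8, 9, 68, 70, 71, 76, 78, 88, 95, 99}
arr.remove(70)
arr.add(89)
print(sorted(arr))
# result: [6, 8, 9, 68, 71, 76, 78, 88, 89, 95, 99]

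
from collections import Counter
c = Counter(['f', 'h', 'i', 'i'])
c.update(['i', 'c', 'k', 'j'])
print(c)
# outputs Counter({'i': 3, 'f': 1, 'h': 1, 'c': 1, 'k': 1, 'j': 1})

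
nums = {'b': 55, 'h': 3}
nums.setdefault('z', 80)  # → 80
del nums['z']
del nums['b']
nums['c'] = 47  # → {'h': 3, 'c': 47}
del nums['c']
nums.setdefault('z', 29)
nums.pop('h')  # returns 3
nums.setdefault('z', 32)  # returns 29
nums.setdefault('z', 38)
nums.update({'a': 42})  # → {'z': 29, 'a': 42}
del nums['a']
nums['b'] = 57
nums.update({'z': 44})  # {'z': 44, 'b': 57}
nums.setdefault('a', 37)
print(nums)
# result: {'z': 44, 'b': 57, 'a': 37}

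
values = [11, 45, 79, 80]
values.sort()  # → [11, 45, 79, 80]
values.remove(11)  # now [45, 79, 80]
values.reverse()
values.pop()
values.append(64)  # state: [80, 79, 64]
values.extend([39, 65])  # [80, 79, 64, 39, 65]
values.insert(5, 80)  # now [80, 79, 64, 39, 65, 80]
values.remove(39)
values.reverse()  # [80, 65, 64, 79, 80]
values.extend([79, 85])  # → [80, 65, 64, 79, 80, 79, 85]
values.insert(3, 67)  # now [80, 65, 64, 67, 79, 80, 79, 85]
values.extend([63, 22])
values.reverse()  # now [22, 63, 85, 79, 80, 79, 67, 64, 65, 80]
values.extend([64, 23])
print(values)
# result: [22, 63, 85, 79, 80, 79, 67, 64, 65, 80, 64, 23]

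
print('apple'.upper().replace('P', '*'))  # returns A**LE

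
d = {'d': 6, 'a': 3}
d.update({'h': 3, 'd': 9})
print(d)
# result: {'d': 9, 'a': 3, 'h': 3}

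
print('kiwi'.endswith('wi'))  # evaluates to True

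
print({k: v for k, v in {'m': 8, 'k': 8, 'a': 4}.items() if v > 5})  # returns {'m': 8, 'k': 8}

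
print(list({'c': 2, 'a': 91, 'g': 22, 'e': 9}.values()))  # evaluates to [2, 91, 22, 9]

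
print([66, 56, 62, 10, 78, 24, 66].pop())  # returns 66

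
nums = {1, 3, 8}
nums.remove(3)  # {1, 8}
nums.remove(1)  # {8}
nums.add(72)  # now {8, 72}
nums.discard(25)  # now {8, 72}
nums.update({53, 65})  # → {8, 53, 65, 72}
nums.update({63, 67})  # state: {8, 53, 63, 65, 67, 72}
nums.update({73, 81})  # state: {8, 53, 63, 65, 67, 72, 73, 81}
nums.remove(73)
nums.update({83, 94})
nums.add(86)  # {8, 53, 63, 65, 67, 72, 81, 83, 86, 94}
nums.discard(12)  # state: {8, 53, 63, 65, 67, 72, 81, 83, 86, 94}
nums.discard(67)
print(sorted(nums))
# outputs [8, 53, 63, 65, 72, 81, 83, 86, 94]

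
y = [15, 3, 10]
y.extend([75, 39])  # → [15, 3, 10, 75, 39]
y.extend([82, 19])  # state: [15, 3, 10, 75, 39, 82, 19]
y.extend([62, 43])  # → [15, 3, 10, 75, 39, 82, 19, 62, 43]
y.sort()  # [3, 10, 15, 19, 39, 43, 62, 75, 82]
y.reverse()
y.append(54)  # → [82, 75, 62, 43, 39, 19, 15, 10, 3, 54]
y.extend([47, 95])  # [82, 75, 62, 43, 39, 19, 15, 10, 3, 54, 47, 95]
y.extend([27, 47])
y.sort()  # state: [3, 10, 15, 19, 27, 39, 43, 47, 47, 54, 62, 75, 82, 95]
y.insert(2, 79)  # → [3, 10, 79, 15, 19, 27, 39, 43, 47, 47, 54, 62, 75, 82, 95]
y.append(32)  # [3, 10, 79, 15, 19, 27, 39, 43, 47, 47, 54, 62, 75, 82, 95, 32]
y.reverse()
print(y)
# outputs [32, 95, 82, 75, 62, 54, 47, 47, 43, 39, 27, 19, 15, 79, 10, 3]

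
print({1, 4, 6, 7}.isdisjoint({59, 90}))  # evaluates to True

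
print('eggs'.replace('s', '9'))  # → egg9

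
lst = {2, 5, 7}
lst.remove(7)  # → {2, 5}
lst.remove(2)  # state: {5}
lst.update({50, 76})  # {5, 50, 76}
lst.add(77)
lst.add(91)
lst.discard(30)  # {5, 50, 76, 77, 91}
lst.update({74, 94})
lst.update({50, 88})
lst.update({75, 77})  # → {5, 50, 74, 75, 76, 77, 88, 91, 94}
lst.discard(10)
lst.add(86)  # {5, 50, 74, 75, 76, 77, 86, 88, 91, 94}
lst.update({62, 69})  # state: {5, 50, 62, 69, 74, 75, 76, 77, 86, 88, 91, 94}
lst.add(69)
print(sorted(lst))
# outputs [5, 50, 62, 69, 74, 75, 76, 77, 86, 88, 91, 94]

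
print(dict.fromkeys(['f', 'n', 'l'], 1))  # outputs {'f': 1, 'n': 1, 'l': 1}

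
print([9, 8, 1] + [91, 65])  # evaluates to [9, 8, 1, 91, 65]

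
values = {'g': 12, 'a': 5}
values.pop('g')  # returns 12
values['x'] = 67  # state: {'a': 5, 'x': 67}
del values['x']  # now {'a': 5}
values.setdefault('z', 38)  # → 38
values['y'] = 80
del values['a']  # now {'z': 38, 'y': 80}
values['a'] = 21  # {'z': 38, 'y': 80, 'a': 21}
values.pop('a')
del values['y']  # {'z': 38}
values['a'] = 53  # {'z': 38, 'a': 53}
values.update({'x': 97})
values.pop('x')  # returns 97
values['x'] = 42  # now {'z': 38, 'a': 53, 'x': 42}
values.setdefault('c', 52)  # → 52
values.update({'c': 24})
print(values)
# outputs {'z': 38, 'a': 53, 'x': 42, 'c': 24}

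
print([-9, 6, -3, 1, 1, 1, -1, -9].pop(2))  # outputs -3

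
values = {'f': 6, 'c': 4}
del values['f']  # {'c': 4}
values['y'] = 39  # {'c': 4, 'y': 39}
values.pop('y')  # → 39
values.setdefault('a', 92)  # 92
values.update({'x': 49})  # {'c': 4, 'a': 92, 'x': 49}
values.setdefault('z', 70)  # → 70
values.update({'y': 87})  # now {'c': 4, 'a': 92, 'x': 49, 'z': 70, 'y': 87}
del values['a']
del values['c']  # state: {'x': 49, 'z': 70, 'y': 87}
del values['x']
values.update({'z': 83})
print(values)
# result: {'z': 83, 'y': 87}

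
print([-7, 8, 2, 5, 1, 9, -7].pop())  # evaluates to -7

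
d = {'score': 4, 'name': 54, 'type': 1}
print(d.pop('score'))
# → 4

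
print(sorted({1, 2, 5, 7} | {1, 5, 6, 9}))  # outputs [1, 2, 5, 6, 7, 9]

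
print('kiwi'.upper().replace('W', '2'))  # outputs KI2I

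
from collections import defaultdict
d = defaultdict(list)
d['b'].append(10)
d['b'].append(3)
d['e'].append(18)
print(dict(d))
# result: {'b': [10, 3], 'e': [18]}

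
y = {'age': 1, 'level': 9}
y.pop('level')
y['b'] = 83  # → {'age': 1, 'b': 83}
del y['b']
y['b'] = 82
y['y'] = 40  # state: {'age': 1, 'b': 82, 'y': 40}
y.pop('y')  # 40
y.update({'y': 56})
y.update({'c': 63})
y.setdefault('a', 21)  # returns 21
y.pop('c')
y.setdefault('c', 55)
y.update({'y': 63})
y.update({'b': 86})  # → {'age': 1, 'b': 86, 'y': 63, 'a': 21, 'c': 55}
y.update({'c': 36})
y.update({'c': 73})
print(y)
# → {'age': 1, 'b': 86, 'y': 63, 'a': 21, 'c': 73}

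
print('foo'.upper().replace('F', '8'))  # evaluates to 8OO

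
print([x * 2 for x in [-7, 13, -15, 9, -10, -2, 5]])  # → [-14, 26, -30, 18, -20, -4, 10]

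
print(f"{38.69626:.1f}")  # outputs 38.7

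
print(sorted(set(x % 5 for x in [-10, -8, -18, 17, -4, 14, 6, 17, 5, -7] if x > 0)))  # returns [0, 1, 2, 4]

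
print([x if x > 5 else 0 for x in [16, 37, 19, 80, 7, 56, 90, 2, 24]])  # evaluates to [16, 37, 19, 80, 7, 56, 90, 0, 24]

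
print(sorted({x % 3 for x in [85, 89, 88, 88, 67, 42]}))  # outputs [0, 1, 2]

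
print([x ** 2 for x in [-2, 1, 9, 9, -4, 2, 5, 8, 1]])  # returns [4, 1, 81, 81, 16, 4, 25, 64, 1]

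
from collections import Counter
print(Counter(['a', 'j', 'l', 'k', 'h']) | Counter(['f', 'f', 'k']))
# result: Counter({'f': 2, 'a': 1, 'j': 1, 'l': 1, 'k': 1, 'h': 1})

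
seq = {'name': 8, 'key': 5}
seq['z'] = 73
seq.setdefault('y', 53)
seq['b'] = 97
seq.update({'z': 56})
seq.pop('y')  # 53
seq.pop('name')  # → 8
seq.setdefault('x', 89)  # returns 89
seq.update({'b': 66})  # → {'key': 5, 'z': 56, 'b': 66, 'x': 89}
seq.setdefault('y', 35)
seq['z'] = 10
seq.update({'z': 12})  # {'key': 5, 'z': 12, 'b': 66, 'x': 89, 'y': 35}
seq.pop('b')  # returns 66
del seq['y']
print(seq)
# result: {'key': 5, 'z': 12, 'x': 89}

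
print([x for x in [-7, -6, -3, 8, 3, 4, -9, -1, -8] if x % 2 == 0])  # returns [-6, 8, 4, -8]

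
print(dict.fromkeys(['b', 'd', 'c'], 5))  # {'b': 5, 'd': 5, 'c': 5}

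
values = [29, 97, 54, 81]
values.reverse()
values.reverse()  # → [29, 97, 54, 81]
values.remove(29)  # [97, 54, 81]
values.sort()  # [54, 81, 97]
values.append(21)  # [54, 81, 97, 21]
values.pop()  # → 21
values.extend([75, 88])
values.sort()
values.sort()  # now [54, 75, 81, 88, 97]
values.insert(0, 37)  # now [37, 54, 75, 81, 88, 97]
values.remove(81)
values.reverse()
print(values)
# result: [97, 88, 75, 54, 37]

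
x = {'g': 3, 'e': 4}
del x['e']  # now {'g': 3}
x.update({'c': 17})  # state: {'g': 3, 'c': 17}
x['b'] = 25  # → {'g': 3, 'c': 17, 'b': 25}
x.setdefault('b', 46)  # 25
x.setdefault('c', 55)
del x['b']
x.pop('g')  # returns 3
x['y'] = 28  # {'c': 17, 'y': 28}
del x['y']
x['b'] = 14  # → {'c': 17, 'b': 14}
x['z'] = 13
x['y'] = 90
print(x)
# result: {'c': 17, 'b': 14, 'z': 13, 'y': 90}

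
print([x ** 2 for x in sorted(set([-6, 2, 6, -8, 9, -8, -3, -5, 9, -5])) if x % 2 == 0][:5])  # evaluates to [64, 36, 4, 36]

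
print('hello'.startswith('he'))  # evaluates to True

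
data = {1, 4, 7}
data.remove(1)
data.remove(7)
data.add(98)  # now {4, 98}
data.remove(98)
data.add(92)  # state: {4, 92}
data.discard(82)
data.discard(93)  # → {4, 92}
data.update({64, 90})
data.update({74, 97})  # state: {4, 64, 74, 90, 92, 97}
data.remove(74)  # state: {4, 64, 90, 92, 97}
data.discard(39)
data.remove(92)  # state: {4, 64, 90, 97}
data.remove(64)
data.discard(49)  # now {4, 90, 97}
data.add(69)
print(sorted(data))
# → [4, 69, 90, 97]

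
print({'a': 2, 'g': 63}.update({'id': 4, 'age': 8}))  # None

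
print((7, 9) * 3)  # (7, 9, 7, 9, 7, 9)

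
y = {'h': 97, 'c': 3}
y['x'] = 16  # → {'h': 97, 'c': 3, 'x': 16}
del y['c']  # {'h': 97, 'x': 16}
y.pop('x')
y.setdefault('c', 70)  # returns 70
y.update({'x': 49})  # {'h': 97, 'c': 70, 'x': 49}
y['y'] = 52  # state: {'h': 97, 'c': 70, 'x': 49, 'y': 52}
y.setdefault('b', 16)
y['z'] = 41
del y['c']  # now {'h': 97, 'x': 49, 'y': 52, 'b': 16, 'z': 41}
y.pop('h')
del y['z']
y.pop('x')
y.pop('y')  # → 52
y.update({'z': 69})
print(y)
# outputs {'b': 16, 'z': 69}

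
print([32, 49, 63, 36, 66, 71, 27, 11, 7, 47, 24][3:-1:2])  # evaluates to [36, 71, 11, 47]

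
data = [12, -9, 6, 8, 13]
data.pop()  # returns 13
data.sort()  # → [-9, 6, 8, 12]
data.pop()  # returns 12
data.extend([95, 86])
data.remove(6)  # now [-9, 8, 95, 86]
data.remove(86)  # [-9, 8, 95]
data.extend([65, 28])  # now [-9, 8, 95, 65, 28]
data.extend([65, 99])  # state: [-9, 8, 95, 65, 28, 65, 99]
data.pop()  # 99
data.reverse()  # [65, 28, 65, 95, 8, -9]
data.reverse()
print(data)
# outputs [-9, 8, 95, 65, 28, 65]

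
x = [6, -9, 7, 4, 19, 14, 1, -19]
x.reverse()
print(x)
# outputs [-19, 1, 14, 19, 4, 7, -9, 6]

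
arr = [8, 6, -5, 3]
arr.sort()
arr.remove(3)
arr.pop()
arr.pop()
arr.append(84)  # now [-5, 84]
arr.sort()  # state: [-5, 84]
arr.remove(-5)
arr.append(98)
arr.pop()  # 98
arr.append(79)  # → [84, 79]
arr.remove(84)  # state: [79]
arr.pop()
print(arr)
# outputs []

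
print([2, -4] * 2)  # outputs [2, -4, 2, -4]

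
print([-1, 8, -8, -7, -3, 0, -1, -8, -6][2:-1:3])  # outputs [-8, 0]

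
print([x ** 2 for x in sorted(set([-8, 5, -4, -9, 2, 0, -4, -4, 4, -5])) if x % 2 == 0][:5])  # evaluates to [64, 16, 0, 4, 16]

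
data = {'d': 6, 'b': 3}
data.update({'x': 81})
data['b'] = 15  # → {'d': 6, 'b': 15, 'x': 81}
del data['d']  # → {'b': 15, 'x': 81}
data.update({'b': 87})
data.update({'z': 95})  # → {'b': 87, 'x': 81, 'z': 95}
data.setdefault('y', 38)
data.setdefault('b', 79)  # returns 87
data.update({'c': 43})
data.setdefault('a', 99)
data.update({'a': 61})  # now {'b': 87, 'x': 81, 'z': 95, 'y': 38, 'c': 43, 'a': 61}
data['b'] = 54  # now {'b': 54, 'x': 81, 'z': 95, 'y': 38, 'c': 43, 'a': 61}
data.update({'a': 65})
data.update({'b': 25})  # {'b': 25, 'x': 81, 'z': 95, 'y': 38, 'c': 43, 'a': 65}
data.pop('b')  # 25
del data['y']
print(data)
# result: {'x': 81, 'z': 95, 'c': 43, 'a': 65}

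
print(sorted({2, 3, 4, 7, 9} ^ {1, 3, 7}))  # [1, 2, 4, 9]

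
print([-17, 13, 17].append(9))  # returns None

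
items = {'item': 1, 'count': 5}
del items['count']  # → {'item': 1}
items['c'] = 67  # {'item': 1, 'c': 67}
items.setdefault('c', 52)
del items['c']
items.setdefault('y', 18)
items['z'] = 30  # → {'item': 1, 'y': 18, 'z': 30}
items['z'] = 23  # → {'item': 1, 'y': 18, 'z': 23}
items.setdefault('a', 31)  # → 31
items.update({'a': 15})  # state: {'item': 1, 'y': 18, 'z': 23, 'a': 15}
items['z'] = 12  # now {'item': 1, 'y': 18, 'z': 12, 'a': 15}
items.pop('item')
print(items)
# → {'y': 18, 'z': 12, 'a': 15}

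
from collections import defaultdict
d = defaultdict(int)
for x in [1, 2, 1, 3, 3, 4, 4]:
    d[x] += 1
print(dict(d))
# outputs {1: 2, 2: 1, 3: 2, 4: 2}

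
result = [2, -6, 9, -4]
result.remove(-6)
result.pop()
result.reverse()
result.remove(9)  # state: [2]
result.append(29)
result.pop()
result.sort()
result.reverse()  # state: [2]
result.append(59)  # [2, 59]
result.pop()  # 59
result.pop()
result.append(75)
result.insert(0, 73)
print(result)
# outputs [73, 75]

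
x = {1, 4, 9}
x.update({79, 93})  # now {1, 4, 9, 79, 93}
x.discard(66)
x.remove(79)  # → {1, 4, 9, 93}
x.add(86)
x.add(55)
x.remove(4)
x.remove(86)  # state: {1, 9, 55, 93}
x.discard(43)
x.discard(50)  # {1, 9, 55, 93}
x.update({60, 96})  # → {1, 9, 55, 60, 93, 96}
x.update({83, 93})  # {1, 9, 55, 60, 83, 93, 96}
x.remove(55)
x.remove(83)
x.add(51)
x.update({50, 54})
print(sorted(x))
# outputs [1, 9, 50, 51, 54, 60, 93, 96]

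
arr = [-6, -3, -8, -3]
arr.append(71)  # [-6, -3, -8, -3, 71]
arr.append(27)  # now [-6, -3, -8, -3, 71, 27]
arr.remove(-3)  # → [-6, -8, -3, 71, 27]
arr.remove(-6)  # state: [-8, -3, 71, 27]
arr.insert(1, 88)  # [-8, 88, -3, 71, 27]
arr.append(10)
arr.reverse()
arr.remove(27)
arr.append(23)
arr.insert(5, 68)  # [10, 71, -3, 88, -8, 68, 23]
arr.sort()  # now [-8, -3, 10, 23, 68, 71, 88]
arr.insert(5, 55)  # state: [-8, -3, 10, 23, 68, 55, 71, 88]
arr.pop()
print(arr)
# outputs [-8, -3, 10, 23, 68, 55, 71]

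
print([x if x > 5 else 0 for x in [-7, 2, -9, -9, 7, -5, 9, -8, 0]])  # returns [0, 0, 0, 0, 7, 0, 9, 0, 0]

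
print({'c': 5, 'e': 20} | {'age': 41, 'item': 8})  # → {'c': 5, 'e': 20, 'age': 41, 'item': 8}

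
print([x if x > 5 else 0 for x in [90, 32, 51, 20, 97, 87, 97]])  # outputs [90, 32, 51, 20, 97, 87, 97]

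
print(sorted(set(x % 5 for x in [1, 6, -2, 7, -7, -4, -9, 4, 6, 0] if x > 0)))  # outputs [1, 2, 4]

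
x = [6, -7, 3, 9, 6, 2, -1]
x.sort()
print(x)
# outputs [-7, -1, 2, 3, 6, 6, 9]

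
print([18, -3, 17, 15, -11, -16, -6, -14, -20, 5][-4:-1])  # [-6, -14, -20]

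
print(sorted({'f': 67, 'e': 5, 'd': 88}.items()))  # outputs [('d', 88), ('e', 5), ('f', 67)]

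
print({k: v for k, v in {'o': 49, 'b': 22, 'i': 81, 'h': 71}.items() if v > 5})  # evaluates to {'o': 49, 'b': 22, 'i': 81, 'h': 71}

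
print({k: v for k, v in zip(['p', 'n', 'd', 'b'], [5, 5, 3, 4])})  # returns {'p': 5, 'n': 5, 'd': 3, 'b': 4}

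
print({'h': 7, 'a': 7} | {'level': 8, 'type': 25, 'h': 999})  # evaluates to {'h': 999, 'a': 7, 'level': 8, 'type': 25}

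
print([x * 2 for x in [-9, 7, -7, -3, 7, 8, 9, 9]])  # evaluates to [-18, 14, -14, -6, 14, 16, 18, 18]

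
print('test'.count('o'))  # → 0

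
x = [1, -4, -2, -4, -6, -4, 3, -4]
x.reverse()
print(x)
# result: [-4, 3, -4, -6, -4, -2, -4, 1]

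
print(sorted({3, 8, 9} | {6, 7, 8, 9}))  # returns [3, 6, 7, 8, 9]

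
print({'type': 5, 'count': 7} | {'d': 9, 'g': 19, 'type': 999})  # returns {'type': 999, 'count': 7, 'd': 9, 'g': 19}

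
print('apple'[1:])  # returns pple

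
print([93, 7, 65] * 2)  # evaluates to [93, 7, 65, 93, 7, 65]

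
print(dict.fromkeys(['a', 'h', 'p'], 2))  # {'a': 2, 'h': 2, 'p': 2}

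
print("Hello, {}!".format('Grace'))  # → Hello, Grace!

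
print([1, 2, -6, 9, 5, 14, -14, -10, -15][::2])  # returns [1, -6, 5, -14, -15]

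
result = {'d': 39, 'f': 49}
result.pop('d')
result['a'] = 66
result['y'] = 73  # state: {'f': 49, 'a': 66, 'y': 73}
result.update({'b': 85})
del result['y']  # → {'f': 49, 'a': 66, 'b': 85}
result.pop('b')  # 85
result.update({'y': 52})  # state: {'f': 49, 'a': 66, 'y': 52}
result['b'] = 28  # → {'f': 49, 'a': 66, 'y': 52, 'b': 28}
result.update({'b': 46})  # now {'f': 49, 'a': 66, 'y': 52, 'b': 46}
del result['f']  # {'a': 66, 'y': 52, 'b': 46}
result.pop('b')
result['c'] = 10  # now {'a': 66, 'y': 52, 'c': 10}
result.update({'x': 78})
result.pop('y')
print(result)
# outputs {'a': 66, 'c': 10, 'x': 78}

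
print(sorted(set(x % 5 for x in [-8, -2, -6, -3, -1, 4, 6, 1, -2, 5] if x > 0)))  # [0, 1, 4]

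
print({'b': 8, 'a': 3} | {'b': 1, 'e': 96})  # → {'b': 1, 'a': 3, 'e': 96}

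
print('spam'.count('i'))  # 0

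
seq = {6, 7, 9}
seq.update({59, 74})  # {6, 7, 9, 59, 74}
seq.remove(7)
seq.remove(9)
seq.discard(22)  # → {6, 59, 74}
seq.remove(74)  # {6, 59}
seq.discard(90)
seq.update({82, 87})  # {6, 59, 82, 87}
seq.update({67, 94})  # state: {6, 59, 67, 82, 87, 94}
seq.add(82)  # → {6, 59, 67, 82, 87, 94}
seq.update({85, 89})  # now {6, 59, 67, 82, 85, 87, 89, 94}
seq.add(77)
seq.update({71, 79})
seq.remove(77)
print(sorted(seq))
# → [6, 59, 67, 71, 79, 82, 85, 87, 89, 94]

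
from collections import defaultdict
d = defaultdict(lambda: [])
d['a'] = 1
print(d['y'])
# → []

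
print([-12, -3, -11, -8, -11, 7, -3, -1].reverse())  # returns None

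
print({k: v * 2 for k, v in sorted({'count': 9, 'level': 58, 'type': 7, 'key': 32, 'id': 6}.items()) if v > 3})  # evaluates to {'count': 18, 'id': 12, 'key': 64, 'level': 116, 'type': 14}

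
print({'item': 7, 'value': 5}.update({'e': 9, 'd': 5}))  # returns None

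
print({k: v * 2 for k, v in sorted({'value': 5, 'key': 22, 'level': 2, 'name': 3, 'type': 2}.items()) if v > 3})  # {'key': 44, 'value': 10}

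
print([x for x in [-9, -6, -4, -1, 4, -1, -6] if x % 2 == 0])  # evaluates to [-6, -4, 4, -6]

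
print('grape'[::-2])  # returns eag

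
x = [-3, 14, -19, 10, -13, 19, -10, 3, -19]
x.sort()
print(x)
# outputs [-19, -19, -13, -10, -3, 3, 10, 14, 19]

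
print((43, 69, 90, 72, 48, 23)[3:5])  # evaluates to (72, 48)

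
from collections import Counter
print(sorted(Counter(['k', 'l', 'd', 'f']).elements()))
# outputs ['d', 'f', 'k', 'l']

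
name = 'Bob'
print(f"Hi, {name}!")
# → Hi, Bob!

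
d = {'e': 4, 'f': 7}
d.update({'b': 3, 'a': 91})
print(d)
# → {'e': 4, 'f': 7, 'b': 3, 'a': 91}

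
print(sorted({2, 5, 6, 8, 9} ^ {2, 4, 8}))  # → [4, 5, 6, 9]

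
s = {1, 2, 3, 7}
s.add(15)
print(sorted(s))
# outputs [1, 2, 3, 7, 15]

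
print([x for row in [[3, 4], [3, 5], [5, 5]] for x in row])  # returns [3, 4, 3, 5, 5, 5]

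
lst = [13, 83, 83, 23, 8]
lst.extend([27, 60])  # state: [13, 83, 83, 23, 8, 27, 60]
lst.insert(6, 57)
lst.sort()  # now [8, 13, 23, 27, 57, 60, 83, 83]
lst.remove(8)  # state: [13, 23, 27, 57, 60, 83, 83]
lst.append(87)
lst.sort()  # [13, 23, 27, 57, 60, 83, 83, 87]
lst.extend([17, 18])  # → [13, 23, 27, 57, 60, 83, 83, 87, 17, 18]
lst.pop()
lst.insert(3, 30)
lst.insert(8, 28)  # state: [13, 23, 27, 30, 57, 60, 83, 83, 28, 87, 17]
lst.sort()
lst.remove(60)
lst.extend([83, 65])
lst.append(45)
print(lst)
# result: [13, 17, 23, 27, 28, 30, 57, 83, 83, 87, 83, 65, 45]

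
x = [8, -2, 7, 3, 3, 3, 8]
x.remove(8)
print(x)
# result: [-2, 7, 3, 3, 3, 8]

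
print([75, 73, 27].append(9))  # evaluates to None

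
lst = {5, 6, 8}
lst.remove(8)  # {5, 6}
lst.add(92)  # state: {5, 6, 92}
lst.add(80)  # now {5, 6, 80, 92}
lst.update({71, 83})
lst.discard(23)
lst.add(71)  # {5, 6, 71, 80, 83, 92}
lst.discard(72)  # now {5, 6, 71, 80, 83, 92}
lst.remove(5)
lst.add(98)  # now {6, 71, 80, 83, 92, 98}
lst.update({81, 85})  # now {6, 71, 80, 81, 83, 85, 92, 98}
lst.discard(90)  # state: {6, 71, 80, 81, 83, 85, 92, 98}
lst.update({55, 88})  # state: {6, 55, 71, 80, 81, 83, 85, 88, 92, 98}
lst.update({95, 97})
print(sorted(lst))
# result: [6, 55, 71, 80, 81, 83, 85, 88, 92, 95, 97, 98]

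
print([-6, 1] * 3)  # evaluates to [-6, 1, -6, 1, -6, 1]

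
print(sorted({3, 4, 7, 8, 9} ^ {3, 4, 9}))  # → [7, 8]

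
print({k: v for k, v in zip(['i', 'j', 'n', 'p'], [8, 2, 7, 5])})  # {'i': 8, 'j': 2, 'n': 7, 'p': 5}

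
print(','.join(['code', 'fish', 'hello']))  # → code,fish,hello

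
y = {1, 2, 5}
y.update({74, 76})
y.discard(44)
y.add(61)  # {1, 2, 5, 61, 74, 76}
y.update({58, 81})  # {1, 2, 5, 58, 61, 74, 76, 81}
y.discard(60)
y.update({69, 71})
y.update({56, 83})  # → {1, 2, 5, 56, 58, 61, 69, 71, 74, 76, 81, 83}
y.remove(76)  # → {1, 2, 5, 56, 58, 61, 69, 71, 74, 81, 83}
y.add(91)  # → {1, 2, 5, 56, 58, 61, 69, 71, 74, 81, 83, 91}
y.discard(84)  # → {1, 2, 5, 56, 58, 61, 69, 71, 74, 81, 83, 91}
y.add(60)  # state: {1, 2, 5, 56, 58, 60, 61, 69, 71, 74, 81, 83, 91}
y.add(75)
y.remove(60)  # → {1, 2, 5, 56, 58, 61, 69, 71, 74, 75, 81, 83, 91}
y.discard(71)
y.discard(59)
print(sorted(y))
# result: [1, 2, 5, 56, 58, 61, 69, 74, 75, 81, 83, 91]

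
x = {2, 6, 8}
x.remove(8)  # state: {2, 6}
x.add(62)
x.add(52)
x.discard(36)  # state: {2, 6, 52, 62}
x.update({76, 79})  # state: {2, 6, 52, 62, 76, 79}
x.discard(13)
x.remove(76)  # {2, 6, 52, 62, 79}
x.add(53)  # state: {2, 6, 52, 53, 62, 79}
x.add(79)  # {2, 6, 52, 53, 62, 79}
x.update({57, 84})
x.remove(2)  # {6, 52, 53, 57, 62, 79, 84}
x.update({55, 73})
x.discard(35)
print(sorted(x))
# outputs [6, 52, 53, 55, 57, 62, 73, 79, 84]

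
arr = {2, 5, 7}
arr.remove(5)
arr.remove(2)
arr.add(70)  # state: {7, 70}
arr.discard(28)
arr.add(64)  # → {7, 64, 70}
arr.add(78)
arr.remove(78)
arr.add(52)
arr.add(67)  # {7, 52, 64, 67, 70}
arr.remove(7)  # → {52, 64, 67, 70}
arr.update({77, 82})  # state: {52, 64, 67, 70, 77, 82}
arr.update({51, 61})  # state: {51, 52, 61, 64, 67, 70, 77, 82}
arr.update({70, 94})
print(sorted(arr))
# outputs [51, 52, 61, 64, 67, 70, 77, 82, 94]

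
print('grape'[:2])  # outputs gr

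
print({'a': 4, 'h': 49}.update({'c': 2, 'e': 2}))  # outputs None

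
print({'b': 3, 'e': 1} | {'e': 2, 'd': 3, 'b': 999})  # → {'b': 999, 'e': 2, 'd': 3}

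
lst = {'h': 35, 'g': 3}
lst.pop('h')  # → 35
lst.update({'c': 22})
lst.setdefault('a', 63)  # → 63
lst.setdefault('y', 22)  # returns 22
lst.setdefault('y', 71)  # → 22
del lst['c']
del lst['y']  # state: {'g': 3, 'a': 63}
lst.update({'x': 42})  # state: {'g': 3, 'a': 63, 'x': 42}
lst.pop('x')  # 42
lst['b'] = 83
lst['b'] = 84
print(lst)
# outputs {'g': 3, 'a': 63, 'b': 84}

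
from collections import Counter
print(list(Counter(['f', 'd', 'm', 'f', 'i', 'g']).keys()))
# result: ['f', 'd', 'm', 'i', 'g']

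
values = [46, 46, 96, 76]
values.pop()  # 76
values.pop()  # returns 96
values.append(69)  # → [46, 46, 69]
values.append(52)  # [46, 46, 69, 52]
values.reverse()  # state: [52, 69, 46, 46]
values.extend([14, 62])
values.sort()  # [14, 46, 46, 52, 62, 69]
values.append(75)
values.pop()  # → 75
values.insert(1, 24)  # [14, 24, 46, 46, 52, 62, 69]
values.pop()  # 69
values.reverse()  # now [62, 52, 46, 46, 24, 14]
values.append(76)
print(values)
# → [62, 52, 46, 46, 24, 14, 76]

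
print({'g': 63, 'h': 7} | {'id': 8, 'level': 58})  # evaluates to {'g': 63, 'h': 7, 'id': 8, 'level': 58}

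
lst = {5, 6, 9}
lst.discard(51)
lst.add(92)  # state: {5, 6, 9, 92}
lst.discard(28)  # {5, 6, 9, 92}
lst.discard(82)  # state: {5, 6, 9, 92}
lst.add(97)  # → {5, 6, 9, 92, 97}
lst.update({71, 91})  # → {5, 6, 9, 71, 91, 92, 97}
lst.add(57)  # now {5, 6, 9, 57, 71, 91, 92, 97}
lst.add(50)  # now {5, 6, 9, 50, 57, 71, 91, 92, 97}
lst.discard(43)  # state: {5, 6, 9, 50, 57, 71, 91, 92, 97}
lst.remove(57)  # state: {5, 6, 9, 50, 71, 91, 92, 97}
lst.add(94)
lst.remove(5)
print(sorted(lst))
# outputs [6, 9, 50, 71, 91, 92, 94, 97]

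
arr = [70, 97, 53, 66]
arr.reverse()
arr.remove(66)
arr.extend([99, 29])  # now [53, 97, 70, 99, 29]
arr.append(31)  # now [53, 97, 70, 99, 29, 31]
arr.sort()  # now [29, 31, 53, 70, 97, 99]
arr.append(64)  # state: [29, 31, 53, 70, 97, 99, 64]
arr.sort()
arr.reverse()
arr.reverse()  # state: [29, 31, 53, 64, 70, 97, 99]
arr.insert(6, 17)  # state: [29, 31, 53, 64, 70, 97, 17, 99]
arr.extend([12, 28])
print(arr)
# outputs [29, 31, 53, 64, 70, 97, 17, 99, 12, 28]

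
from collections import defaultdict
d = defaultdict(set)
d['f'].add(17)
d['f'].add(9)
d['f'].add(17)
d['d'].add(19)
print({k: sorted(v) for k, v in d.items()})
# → {'f': [9, 17], 'd': [19]}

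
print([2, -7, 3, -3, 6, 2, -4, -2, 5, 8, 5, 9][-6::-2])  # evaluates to [-4, 6, 3, 2]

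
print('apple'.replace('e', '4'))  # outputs appl4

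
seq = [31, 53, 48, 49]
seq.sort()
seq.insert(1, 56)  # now [31, 56, 48, 49, 53]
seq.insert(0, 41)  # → [41, 31, 56, 48, 49, 53]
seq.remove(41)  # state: [31, 56, 48, 49, 53]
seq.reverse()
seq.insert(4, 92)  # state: [53, 49, 48, 56, 92, 31]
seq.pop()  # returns 31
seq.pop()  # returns 92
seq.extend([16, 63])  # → [53, 49, 48, 56, 16, 63]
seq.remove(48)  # [53, 49, 56, 16, 63]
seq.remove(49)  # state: [53, 56, 16, 63]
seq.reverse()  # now [63, 16, 56, 53]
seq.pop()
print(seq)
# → [63, 16, 56]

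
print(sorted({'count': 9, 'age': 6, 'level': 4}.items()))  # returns [('age', 6), ('count', 9), ('level', 4)]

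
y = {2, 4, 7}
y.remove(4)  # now {2, 7}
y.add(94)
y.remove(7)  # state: {2, 94}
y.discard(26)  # {2, 94}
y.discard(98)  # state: {2, 94}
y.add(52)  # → {2, 52, 94}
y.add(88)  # {2, 52, 88, 94}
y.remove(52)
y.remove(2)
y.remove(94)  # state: {88}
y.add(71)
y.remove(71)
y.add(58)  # {58, 88}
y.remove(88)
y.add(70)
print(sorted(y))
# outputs [58, 70]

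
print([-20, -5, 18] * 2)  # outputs [-20, -5, 18, -20, -5, 18]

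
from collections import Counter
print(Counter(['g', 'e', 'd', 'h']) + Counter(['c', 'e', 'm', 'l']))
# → Counter({'e': 2, 'g': 1, 'd': 1, 'h': 1, 'c': 1, 'm': 1, 'l': 1})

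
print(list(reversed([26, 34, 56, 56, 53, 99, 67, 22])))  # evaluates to [22, 67, 99, 53, 56, 56, 34, 26]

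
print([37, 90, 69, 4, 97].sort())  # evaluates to None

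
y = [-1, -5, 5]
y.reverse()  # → [5, -5, -1]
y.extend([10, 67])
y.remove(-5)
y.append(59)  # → [5, -1, 10, 67, 59]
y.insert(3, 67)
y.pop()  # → 59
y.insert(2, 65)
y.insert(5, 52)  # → [5, -1, 65, 10, 67, 52, 67]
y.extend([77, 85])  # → [5, -1, 65, 10, 67, 52, 67, 77, 85]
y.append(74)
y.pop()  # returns 74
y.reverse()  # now [85, 77, 67, 52, 67, 10, 65, -1, 5]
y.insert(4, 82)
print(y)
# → [85, 77, 67, 52, 82, 67, 10, 65, -1, 5]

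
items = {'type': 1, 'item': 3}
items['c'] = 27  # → {'type': 1, 'item': 3, 'c': 27}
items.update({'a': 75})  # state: {'type': 1, 'item': 3, 'c': 27, 'a': 75}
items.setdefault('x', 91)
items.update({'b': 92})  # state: {'type': 1, 'item': 3, 'c': 27, 'a': 75, 'x': 91, 'b': 92}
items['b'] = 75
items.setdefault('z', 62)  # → 62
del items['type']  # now {'item': 3, 'c': 27, 'a': 75, 'x': 91, 'b': 75, 'z': 62}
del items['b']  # {'item': 3, 'c': 27, 'a': 75, 'x': 91, 'z': 62}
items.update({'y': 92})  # {'item': 3, 'c': 27, 'a': 75, 'x': 91, 'z': 62, 'y': 92}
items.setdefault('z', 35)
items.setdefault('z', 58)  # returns 62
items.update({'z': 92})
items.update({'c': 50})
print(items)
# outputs {'item': 3, 'c': 50, 'a': 75, 'x': 91, 'z': 92, 'y': 92}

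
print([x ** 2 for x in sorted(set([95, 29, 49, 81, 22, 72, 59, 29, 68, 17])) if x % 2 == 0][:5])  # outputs [484, 4624, 5184]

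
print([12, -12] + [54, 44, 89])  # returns [12, -12, 54, 44, 89]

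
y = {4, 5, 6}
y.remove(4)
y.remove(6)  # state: {5}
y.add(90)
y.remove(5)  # {90}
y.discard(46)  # {90}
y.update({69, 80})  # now {69, 80, 90}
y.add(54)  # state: {54, 69, 80, 90}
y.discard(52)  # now {54, 69, 80, 90}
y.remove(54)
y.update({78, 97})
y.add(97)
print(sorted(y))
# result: [69, 78, 80, 90, 97]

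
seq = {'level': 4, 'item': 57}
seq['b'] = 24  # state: {'level': 4, 'item': 57, 'b': 24}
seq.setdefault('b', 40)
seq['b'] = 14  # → {'level': 4, 'item': 57, 'b': 14}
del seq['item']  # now {'level': 4, 'b': 14}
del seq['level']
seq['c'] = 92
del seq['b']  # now {'c': 92}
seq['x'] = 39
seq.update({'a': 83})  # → {'c': 92, 'x': 39, 'a': 83}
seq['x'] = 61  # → {'c': 92, 'x': 61, 'a': 83}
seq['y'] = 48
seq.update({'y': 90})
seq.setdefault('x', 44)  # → 61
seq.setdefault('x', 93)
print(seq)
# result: {'c': 92, 'x': 61, 'a': 83, 'y': 90}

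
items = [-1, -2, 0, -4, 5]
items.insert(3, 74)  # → [-1, -2, 0, 74, -4, 5]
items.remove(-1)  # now [-2, 0, 74, -4, 5]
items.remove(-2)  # [0, 74, -4, 5]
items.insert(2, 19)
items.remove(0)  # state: [74, 19, -4, 5]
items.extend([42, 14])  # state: [74, 19, -4, 5, 42, 14]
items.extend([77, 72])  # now [74, 19, -4, 5, 42, 14, 77, 72]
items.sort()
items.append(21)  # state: [-4, 5, 14, 19, 42, 72, 74, 77, 21]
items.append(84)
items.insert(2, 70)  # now [-4, 5, 70, 14, 19, 42, 72, 74, 77, 21, 84]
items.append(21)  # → [-4, 5, 70, 14, 19, 42, 72, 74, 77, 21, 84, 21]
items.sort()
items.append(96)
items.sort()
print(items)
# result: [-4, 5, 14, 19, 21, 21, 42, 70, 72, 74, 77, 84, 96]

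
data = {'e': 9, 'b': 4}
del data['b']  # {'e': 9}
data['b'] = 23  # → {'e': 9, 'b': 23}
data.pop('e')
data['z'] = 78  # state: {'b': 23, 'z': 78}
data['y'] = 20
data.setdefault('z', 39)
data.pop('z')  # 78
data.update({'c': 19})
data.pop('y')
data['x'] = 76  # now {'b': 23, 'c': 19, 'x': 76}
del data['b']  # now {'c': 19, 'x': 76}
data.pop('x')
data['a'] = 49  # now {'c': 19, 'a': 49}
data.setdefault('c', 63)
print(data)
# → {'c': 19, 'a': 49}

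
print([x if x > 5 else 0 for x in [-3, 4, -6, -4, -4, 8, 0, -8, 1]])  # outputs [0, 0, 0, 0, 0, 8, 0, 0, 0]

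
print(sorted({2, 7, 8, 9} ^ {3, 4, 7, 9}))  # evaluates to [2, 3, 4, 8]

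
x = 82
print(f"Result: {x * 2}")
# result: Result: 164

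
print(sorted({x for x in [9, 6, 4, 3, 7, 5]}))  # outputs [3, 4, 5, 6, 7, 9]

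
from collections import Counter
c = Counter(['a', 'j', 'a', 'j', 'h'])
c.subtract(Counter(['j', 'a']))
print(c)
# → Counter({'a': 1, 'j': 1, 'h': 1})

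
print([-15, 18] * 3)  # [-15, 18, -15, 18, -15, 18]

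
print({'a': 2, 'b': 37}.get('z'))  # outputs None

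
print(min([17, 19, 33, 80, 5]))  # 5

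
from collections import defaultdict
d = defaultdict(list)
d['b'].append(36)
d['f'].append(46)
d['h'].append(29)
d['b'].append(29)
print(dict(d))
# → {'b': [36, 29], 'f': [46], 'h': [29]}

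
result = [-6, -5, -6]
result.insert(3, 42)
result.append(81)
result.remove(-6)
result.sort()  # [-6, -5, 42, 81]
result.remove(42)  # [-6, -5, 81]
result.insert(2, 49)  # [-6, -5, 49, 81]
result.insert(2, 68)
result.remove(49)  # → [-6, -5, 68, 81]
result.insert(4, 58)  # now [-6, -5, 68, 81, 58]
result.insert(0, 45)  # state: [45, -6, -5, 68, 81, 58]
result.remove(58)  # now [45, -6, -5, 68, 81]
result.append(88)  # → [45, -6, -5, 68, 81, 88]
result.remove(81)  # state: [45, -6, -5, 68, 88]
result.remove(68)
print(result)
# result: [45, -6, -5, 88]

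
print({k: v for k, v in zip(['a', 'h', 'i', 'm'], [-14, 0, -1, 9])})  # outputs {'a': -14, 'h': 0, 'i': -1, 'm': 9}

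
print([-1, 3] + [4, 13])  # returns [-1, 3, 4, 13]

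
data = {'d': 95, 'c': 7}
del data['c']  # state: {'d': 95}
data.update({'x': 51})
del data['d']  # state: {'x': 51}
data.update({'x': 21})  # {'x': 21}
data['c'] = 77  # {'x': 21, 'c': 77}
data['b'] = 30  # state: {'x': 21, 'c': 77, 'b': 30}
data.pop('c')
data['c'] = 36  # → {'x': 21, 'b': 30, 'c': 36}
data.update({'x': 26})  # {'x': 26, 'b': 30, 'c': 36}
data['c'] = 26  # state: {'x': 26, 'b': 30, 'c': 26}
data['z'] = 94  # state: {'x': 26, 'b': 30, 'c': 26, 'z': 94}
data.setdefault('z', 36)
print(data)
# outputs {'x': 26, 'b': 30, 'c': 26, 'z': 94}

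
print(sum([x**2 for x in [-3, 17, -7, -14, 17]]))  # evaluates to 832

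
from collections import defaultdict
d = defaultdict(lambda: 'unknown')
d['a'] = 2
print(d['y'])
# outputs unknown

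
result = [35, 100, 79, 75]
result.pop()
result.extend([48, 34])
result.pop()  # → 34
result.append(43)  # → [35, 100, 79, 48, 43]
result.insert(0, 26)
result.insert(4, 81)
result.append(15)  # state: [26, 35, 100, 79, 81, 48, 43, 15]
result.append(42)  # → [26, 35, 100, 79, 81, 48, 43, 15, 42]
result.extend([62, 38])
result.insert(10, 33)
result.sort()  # [15, 26, 33, 35, 38, 42, 43, 48, 62, 79, 81, 100]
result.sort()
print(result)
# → [15, 26, 33, 35, 38, 42, 43, 48, 62, 79, 81, 100]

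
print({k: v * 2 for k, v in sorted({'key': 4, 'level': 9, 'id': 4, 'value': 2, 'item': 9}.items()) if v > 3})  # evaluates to {'id': 8, 'item': 18, 'key': 8, 'level': 18}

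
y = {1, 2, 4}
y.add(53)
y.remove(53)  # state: {1, 2, 4}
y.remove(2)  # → {1, 4}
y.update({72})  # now {1, 4, 72}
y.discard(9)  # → {1, 4, 72}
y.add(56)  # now {1, 4, 56, 72}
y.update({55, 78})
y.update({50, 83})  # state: {1, 4, 50, 55, 56, 72, 78, 83}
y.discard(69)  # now {1, 4, 50, 55, 56, 72, 78, 83}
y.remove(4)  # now {1, 50, 55, 56, 72, 78, 83}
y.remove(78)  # {1, 50, 55, 56, 72, 83}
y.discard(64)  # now {1, 50, 55, 56, 72, 83}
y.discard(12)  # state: {1, 50, 55, 56, 72, 83}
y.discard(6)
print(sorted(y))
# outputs [1, 50, 55, 56, 72, 83]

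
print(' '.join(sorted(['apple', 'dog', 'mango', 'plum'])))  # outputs apple dog mango plum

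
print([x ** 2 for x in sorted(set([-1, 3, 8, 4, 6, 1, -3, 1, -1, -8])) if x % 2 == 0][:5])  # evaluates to [64, 16, 36, 64]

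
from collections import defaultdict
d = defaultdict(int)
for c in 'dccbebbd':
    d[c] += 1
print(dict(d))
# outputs {'d': 2, 'c': 2, 'b': 3, 'e': 1}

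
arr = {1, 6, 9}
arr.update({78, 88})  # {1, 6, 9, 78, 88}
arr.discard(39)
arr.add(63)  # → {1, 6, 9, 63, 78, 88}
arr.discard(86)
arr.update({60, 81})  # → {1, 6, 9, 60, 63, 78, 81, 88}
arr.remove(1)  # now {6, 9, 60, 63, 78, 81, 88}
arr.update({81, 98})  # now {6, 9, 60, 63, 78, 81, 88, 98}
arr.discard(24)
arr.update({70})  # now {6, 9, 60, 63, 70, 78, 81, 88, 98}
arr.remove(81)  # {6, 9, 60, 63, 70, 78, 88, 98}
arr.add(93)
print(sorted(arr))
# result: [6, 9, 60, 63, 70, 78, 88, 93, 98]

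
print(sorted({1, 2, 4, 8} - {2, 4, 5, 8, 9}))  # [1]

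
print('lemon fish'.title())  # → Lemon Fish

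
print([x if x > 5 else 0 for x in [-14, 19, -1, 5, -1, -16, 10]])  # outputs [0, 19, 0, 0, 0, 0, 10]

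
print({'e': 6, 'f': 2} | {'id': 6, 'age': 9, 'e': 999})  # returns {'e': 999, 'f': 2, 'id': 6, 'age': 9}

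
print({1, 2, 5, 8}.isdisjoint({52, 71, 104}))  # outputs True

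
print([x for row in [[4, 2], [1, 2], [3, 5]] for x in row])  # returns [4, 2, 1, 2, 3, 5]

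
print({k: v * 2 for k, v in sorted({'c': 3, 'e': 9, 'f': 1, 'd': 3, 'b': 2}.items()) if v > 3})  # {'e': 18}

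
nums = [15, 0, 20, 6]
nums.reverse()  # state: [6, 20, 0, 15]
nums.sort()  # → [0, 6, 15, 20]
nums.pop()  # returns 20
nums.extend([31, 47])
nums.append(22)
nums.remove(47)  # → [0, 6, 15, 31, 22]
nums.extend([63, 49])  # [0, 6, 15, 31, 22, 63, 49]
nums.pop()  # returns 49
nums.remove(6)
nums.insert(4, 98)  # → [0, 15, 31, 22, 98, 63]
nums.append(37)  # [0, 15, 31, 22, 98, 63, 37]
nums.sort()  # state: [0, 15, 22, 31, 37, 63, 98]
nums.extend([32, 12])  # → [0, 15, 22, 31, 37, 63, 98, 32, 12]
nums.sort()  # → [0, 12, 15, 22, 31, 32, 37, 63, 98]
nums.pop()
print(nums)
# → [0, 12, 15, 22, 31, 32, 37, 63]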